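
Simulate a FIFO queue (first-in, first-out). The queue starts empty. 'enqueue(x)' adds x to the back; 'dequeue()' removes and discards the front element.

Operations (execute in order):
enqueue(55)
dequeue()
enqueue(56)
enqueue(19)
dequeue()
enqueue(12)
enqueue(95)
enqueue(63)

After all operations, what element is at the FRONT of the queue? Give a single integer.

enqueue(55): queue = [55]
dequeue(): queue = []
enqueue(56): queue = [56]
enqueue(19): queue = [56, 19]
dequeue(): queue = [19]
enqueue(12): queue = [19, 12]
enqueue(95): queue = [19, 12, 95]
enqueue(63): queue = [19, 12, 95, 63]

Answer: 19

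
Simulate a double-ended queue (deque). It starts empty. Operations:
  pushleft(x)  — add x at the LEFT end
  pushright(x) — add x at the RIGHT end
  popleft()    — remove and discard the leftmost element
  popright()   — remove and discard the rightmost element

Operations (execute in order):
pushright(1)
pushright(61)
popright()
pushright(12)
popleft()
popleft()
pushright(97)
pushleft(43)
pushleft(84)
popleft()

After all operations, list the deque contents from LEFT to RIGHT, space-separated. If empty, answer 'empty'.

pushright(1): [1]
pushright(61): [1, 61]
popright(): [1]
pushright(12): [1, 12]
popleft(): [12]
popleft(): []
pushright(97): [97]
pushleft(43): [43, 97]
pushleft(84): [84, 43, 97]
popleft(): [43, 97]

Answer: 43 97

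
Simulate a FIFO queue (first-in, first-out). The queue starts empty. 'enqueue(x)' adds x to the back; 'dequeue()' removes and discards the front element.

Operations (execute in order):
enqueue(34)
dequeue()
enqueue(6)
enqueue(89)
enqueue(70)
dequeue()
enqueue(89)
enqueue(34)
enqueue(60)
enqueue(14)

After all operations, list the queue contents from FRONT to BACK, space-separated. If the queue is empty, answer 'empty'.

Answer: 89 70 89 34 60 14

Derivation:
enqueue(34): [34]
dequeue(): []
enqueue(6): [6]
enqueue(89): [6, 89]
enqueue(70): [6, 89, 70]
dequeue(): [89, 70]
enqueue(89): [89, 70, 89]
enqueue(34): [89, 70, 89, 34]
enqueue(60): [89, 70, 89, 34, 60]
enqueue(14): [89, 70, 89, 34, 60, 14]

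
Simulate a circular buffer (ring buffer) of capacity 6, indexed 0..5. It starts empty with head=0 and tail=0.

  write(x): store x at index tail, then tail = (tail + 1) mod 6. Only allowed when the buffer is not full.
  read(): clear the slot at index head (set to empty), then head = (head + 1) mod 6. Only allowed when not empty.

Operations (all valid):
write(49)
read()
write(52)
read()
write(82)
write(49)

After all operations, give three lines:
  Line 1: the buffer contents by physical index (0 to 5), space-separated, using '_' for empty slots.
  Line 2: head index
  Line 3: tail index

Answer: _ _ 82 49 _ _
2
4

Derivation:
write(49): buf=[49 _ _ _ _ _], head=0, tail=1, size=1
read(): buf=[_ _ _ _ _ _], head=1, tail=1, size=0
write(52): buf=[_ 52 _ _ _ _], head=1, tail=2, size=1
read(): buf=[_ _ _ _ _ _], head=2, tail=2, size=0
write(82): buf=[_ _ 82 _ _ _], head=2, tail=3, size=1
write(49): buf=[_ _ 82 49 _ _], head=2, tail=4, size=2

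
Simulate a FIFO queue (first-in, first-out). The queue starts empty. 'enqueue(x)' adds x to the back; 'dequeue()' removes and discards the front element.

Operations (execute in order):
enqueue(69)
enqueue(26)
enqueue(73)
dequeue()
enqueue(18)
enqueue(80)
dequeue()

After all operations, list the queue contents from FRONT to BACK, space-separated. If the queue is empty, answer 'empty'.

enqueue(69): [69]
enqueue(26): [69, 26]
enqueue(73): [69, 26, 73]
dequeue(): [26, 73]
enqueue(18): [26, 73, 18]
enqueue(80): [26, 73, 18, 80]
dequeue(): [73, 18, 80]

Answer: 73 18 80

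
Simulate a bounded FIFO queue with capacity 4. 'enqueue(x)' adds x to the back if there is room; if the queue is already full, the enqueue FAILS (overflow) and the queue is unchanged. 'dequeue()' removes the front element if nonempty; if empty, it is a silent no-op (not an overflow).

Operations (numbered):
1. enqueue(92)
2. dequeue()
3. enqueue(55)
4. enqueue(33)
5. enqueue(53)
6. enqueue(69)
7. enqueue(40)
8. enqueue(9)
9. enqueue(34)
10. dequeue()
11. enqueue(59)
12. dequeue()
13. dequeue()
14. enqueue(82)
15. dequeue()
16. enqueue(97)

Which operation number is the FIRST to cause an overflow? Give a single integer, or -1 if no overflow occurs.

1. enqueue(92): size=1
2. dequeue(): size=0
3. enqueue(55): size=1
4. enqueue(33): size=2
5. enqueue(53): size=3
6. enqueue(69): size=4
7. enqueue(40): size=4=cap → OVERFLOW (fail)
8. enqueue(9): size=4=cap → OVERFLOW (fail)
9. enqueue(34): size=4=cap → OVERFLOW (fail)
10. dequeue(): size=3
11. enqueue(59): size=4
12. dequeue(): size=3
13. dequeue(): size=2
14. enqueue(82): size=3
15. dequeue(): size=2
16. enqueue(97): size=3

Answer: 7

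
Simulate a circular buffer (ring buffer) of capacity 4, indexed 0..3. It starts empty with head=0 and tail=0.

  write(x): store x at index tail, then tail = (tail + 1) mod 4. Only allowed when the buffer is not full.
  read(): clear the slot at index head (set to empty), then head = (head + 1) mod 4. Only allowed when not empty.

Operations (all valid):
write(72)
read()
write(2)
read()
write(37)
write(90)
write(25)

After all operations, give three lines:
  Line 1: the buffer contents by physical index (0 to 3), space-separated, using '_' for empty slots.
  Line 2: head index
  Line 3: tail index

write(72): buf=[72 _ _ _], head=0, tail=1, size=1
read(): buf=[_ _ _ _], head=1, tail=1, size=0
write(2): buf=[_ 2 _ _], head=1, tail=2, size=1
read(): buf=[_ _ _ _], head=2, tail=2, size=0
write(37): buf=[_ _ 37 _], head=2, tail=3, size=1
write(90): buf=[_ _ 37 90], head=2, tail=0, size=2
write(25): buf=[25 _ 37 90], head=2, tail=1, size=3

Answer: 25 _ 37 90
2
1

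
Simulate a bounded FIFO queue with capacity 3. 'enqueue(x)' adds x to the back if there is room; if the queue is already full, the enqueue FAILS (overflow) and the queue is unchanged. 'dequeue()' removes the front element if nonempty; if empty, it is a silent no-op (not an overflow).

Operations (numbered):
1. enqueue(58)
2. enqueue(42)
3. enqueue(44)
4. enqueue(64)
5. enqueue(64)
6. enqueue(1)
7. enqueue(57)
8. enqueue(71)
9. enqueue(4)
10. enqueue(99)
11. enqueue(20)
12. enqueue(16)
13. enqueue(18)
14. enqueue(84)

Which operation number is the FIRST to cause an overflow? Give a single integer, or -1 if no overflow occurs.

Answer: 4

Derivation:
1. enqueue(58): size=1
2. enqueue(42): size=2
3. enqueue(44): size=3
4. enqueue(64): size=3=cap → OVERFLOW (fail)
5. enqueue(64): size=3=cap → OVERFLOW (fail)
6. enqueue(1): size=3=cap → OVERFLOW (fail)
7. enqueue(57): size=3=cap → OVERFLOW (fail)
8. enqueue(71): size=3=cap → OVERFLOW (fail)
9. enqueue(4): size=3=cap → OVERFLOW (fail)
10. enqueue(99): size=3=cap → OVERFLOW (fail)
11. enqueue(20): size=3=cap → OVERFLOW (fail)
12. enqueue(16): size=3=cap → OVERFLOW (fail)
13. enqueue(18): size=3=cap → OVERFLOW (fail)
14. enqueue(84): size=3=cap → OVERFLOW (fail)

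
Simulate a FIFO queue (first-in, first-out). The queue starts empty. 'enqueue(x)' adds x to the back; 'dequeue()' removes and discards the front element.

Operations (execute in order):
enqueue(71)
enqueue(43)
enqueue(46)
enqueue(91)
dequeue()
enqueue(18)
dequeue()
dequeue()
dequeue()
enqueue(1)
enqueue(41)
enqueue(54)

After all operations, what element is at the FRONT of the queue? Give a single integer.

Answer: 18

Derivation:
enqueue(71): queue = [71]
enqueue(43): queue = [71, 43]
enqueue(46): queue = [71, 43, 46]
enqueue(91): queue = [71, 43, 46, 91]
dequeue(): queue = [43, 46, 91]
enqueue(18): queue = [43, 46, 91, 18]
dequeue(): queue = [46, 91, 18]
dequeue(): queue = [91, 18]
dequeue(): queue = [18]
enqueue(1): queue = [18, 1]
enqueue(41): queue = [18, 1, 41]
enqueue(54): queue = [18, 1, 41, 54]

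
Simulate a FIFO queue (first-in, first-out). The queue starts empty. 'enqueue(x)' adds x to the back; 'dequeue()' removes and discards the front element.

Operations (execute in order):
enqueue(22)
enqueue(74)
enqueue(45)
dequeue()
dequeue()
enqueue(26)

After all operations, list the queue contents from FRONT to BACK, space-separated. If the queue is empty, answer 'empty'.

enqueue(22): [22]
enqueue(74): [22, 74]
enqueue(45): [22, 74, 45]
dequeue(): [74, 45]
dequeue(): [45]
enqueue(26): [45, 26]

Answer: 45 26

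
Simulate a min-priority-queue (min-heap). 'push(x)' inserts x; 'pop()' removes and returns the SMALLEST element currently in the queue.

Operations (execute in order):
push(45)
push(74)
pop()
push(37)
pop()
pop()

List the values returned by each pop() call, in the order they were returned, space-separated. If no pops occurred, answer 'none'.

push(45): heap contents = [45]
push(74): heap contents = [45, 74]
pop() → 45: heap contents = [74]
push(37): heap contents = [37, 74]
pop() → 37: heap contents = [74]
pop() → 74: heap contents = []

Answer: 45 37 74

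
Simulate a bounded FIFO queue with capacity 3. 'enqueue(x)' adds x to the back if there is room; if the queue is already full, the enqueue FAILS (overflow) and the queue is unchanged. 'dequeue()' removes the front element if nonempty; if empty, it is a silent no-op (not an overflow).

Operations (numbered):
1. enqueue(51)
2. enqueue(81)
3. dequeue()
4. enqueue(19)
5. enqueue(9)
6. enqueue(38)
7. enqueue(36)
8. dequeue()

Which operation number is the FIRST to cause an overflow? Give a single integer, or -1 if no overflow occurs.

1. enqueue(51): size=1
2. enqueue(81): size=2
3. dequeue(): size=1
4. enqueue(19): size=2
5. enqueue(9): size=3
6. enqueue(38): size=3=cap → OVERFLOW (fail)
7. enqueue(36): size=3=cap → OVERFLOW (fail)
8. dequeue(): size=2

Answer: 6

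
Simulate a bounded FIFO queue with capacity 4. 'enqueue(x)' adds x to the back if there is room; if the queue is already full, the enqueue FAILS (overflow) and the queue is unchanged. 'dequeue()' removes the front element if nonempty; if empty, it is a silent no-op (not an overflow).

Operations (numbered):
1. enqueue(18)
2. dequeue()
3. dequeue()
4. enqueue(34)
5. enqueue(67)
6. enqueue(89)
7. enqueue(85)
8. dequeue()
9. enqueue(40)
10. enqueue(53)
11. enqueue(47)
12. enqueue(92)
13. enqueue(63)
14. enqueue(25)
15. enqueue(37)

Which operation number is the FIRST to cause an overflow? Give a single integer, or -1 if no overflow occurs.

1. enqueue(18): size=1
2. dequeue(): size=0
3. dequeue(): empty, no-op, size=0
4. enqueue(34): size=1
5. enqueue(67): size=2
6. enqueue(89): size=3
7. enqueue(85): size=4
8. dequeue(): size=3
9. enqueue(40): size=4
10. enqueue(53): size=4=cap → OVERFLOW (fail)
11. enqueue(47): size=4=cap → OVERFLOW (fail)
12. enqueue(92): size=4=cap → OVERFLOW (fail)
13. enqueue(63): size=4=cap → OVERFLOW (fail)
14. enqueue(25): size=4=cap → OVERFLOW (fail)
15. enqueue(37): size=4=cap → OVERFLOW (fail)

Answer: 10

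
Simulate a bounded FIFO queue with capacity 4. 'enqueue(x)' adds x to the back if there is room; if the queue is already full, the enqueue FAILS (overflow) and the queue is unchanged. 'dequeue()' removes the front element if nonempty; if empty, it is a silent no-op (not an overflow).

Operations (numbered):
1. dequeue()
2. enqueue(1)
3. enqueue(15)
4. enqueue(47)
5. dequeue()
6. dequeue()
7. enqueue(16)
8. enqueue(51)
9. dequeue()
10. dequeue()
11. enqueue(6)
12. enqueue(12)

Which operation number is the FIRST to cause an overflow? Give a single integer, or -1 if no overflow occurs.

1. dequeue(): empty, no-op, size=0
2. enqueue(1): size=1
3. enqueue(15): size=2
4. enqueue(47): size=3
5. dequeue(): size=2
6. dequeue(): size=1
7. enqueue(16): size=2
8. enqueue(51): size=3
9. dequeue(): size=2
10. dequeue(): size=1
11. enqueue(6): size=2
12. enqueue(12): size=3

Answer: -1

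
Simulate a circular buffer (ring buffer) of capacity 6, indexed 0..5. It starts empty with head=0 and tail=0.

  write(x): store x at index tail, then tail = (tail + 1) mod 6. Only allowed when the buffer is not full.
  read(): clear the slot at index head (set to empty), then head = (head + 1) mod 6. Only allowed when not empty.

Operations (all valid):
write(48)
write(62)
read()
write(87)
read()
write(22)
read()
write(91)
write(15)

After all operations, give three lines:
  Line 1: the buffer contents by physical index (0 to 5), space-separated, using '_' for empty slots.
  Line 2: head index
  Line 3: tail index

Answer: _ _ _ 22 91 15
3
0

Derivation:
write(48): buf=[48 _ _ _ _ _], head=0, tail=1, size=1
write(62): buf=[48 62 _ _ _ _], head=0, tail=2, size=2
read(): buf=[_ 62 _ _ _ _], head=1, tail=2, size=1
write(87): buf=[_ 62 87 _ _ _], head=1, tail=3, size=2
read(): buf=[_ _ 87 _ _ _], head=2, tail=3, size=1
write(22): buf=[_ _ 87 22 _ _], head=2, tail=4, size=2
read(): buf=[_ _ _ 22 _ _], head=3, tail=4, size=1
write(91): buf=[_ _ _ 22 91 _], head=3, tail=5, size=2
write(15): buf=[_ _ _ 22 91 15], head=3, tail=0, size=3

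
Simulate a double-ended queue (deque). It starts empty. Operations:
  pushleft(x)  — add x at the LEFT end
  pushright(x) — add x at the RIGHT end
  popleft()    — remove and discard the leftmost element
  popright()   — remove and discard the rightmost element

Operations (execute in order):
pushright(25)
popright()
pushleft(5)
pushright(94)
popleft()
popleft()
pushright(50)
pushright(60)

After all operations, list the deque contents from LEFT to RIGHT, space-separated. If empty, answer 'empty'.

Answer: 50 60

Derivation:
pushright(25): [25]
popright(): []
pushleft(5): [5]
pushright(94): [5, 94]
popleft(): [94]
popleft(): []
pushright(50): [50]
pushright(60): [50, 60]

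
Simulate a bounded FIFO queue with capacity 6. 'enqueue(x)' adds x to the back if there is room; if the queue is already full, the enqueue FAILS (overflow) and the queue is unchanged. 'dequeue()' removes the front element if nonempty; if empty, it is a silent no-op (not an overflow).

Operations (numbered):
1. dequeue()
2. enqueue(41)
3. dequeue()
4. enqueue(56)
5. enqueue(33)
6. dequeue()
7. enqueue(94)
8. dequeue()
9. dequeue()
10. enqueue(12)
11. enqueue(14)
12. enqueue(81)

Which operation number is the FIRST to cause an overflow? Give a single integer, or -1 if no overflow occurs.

Answer: -1

Derivation:
1. dequeue(): empty, no-op, size=0
2. enqueue(41): size=1
3. dequeue(): size=0
4. enqueue(56): size=1
5. enqueue(33): size=2
6. dequeue(): size=1
7. enqueue(94): size=2
8. dequeue(): size=1
9. dequeue(): size=0
10. enqueue(12): size=1
11. enqueue(14): size=2
12. enqueue(81): size=3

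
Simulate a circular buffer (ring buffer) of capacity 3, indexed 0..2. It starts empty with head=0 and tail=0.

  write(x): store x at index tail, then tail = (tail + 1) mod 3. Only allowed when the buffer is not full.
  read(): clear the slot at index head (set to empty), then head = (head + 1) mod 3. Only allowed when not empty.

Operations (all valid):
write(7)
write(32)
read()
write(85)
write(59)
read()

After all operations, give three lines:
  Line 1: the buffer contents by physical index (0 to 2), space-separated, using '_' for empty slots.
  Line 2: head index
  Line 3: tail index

write(7): buf=[7 _ _], head=0, tail=1, size=1
write(32): buf=[7 32 _], head=0, tail=2, size=2
read(): buf=[_ 32 _], head=1, tail=2, size=1
write(85): buf=[_ 32 85], head=1, tail=0, size=2
write(59): buf=[59 32 85], head=1, tail=1, size=3
read(): buf=[59 _ 85], head=2, tail=1, size=2

Answer: 59 _ 85
2
1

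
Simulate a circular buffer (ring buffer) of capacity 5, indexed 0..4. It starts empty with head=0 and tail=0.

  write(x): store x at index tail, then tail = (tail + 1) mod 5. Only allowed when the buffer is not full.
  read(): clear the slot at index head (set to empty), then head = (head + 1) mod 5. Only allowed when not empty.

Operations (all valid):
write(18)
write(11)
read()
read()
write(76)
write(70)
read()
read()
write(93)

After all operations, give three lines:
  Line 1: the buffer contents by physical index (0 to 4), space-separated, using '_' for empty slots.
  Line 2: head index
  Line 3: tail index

write(18): buf=[18 _ _ _ _], head=0, tail=1, size=1
write(11): buf=[18 11 _ _ _], head=0, tail=2, size=2
read(): buf=[_ 11 _ _ _], head=1, tail=2, size=1
read(): buf=[_ _ _ _ _], head=2, tail=2, size=0
write(76): buf=[_ _ 76 _ _], head=2, tail=3, size=1
write(70): buf=[_ _ 76 70 _], head=2, tail=4, size=2
read(): buf=[_ _ _ 70 _], head=3, tail=4, size=1
read(): buf=[_ _ _ _ _], head=4, tail=4, size=0
write(93): buf=[_ _ _ _ 93], head=4, tail=0, size=1

Answer: _ _ _ _ 93
4
0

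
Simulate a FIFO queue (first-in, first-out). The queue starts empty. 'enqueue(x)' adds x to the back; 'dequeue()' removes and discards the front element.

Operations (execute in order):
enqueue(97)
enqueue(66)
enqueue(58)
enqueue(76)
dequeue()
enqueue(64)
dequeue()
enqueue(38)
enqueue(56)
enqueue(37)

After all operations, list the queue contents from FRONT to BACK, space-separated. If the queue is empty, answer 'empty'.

enqueue(97): [97]
enqueue(66): [97, 66]
enqueue(58): [97, 66, 58]
enqueue(76): [97, 66, 58, 76]
dequeue(): [66, 58, 76]
enqueue(64): [66, 58, 76, 64]
dequeue(): [58, 76, 64]
enqueue(38): [58, 76, 64, 38]
enqueue(56): [58, 76, 64, 38, 56]
enqueue(37): [58, 76, 64, 38, 56, 37]

Answer: 58 76 64 38 56 37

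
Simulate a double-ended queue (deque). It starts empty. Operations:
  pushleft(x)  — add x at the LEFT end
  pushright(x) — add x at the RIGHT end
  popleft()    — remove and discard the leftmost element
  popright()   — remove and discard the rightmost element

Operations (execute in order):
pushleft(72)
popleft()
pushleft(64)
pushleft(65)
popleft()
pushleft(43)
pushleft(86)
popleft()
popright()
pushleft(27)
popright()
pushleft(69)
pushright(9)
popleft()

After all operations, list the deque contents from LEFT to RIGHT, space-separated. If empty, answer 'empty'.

Answer: 27 9

Derivation:
pushleft(72): [72]
popleft(): []
pushleft(64): [64]
pushleft(65): [65, 64]
popleft(): [64]
pushleft(43): [43, 64]
pushleft(86): [86, 43, 64]
popleft(): [43, 64]
popright(): [43]
pushleft(27): [27, 43]
popright(): [27]
pushleft(69): [69, 27]
pushright(9): [69, 27, 9]
popleft(): [27, 9]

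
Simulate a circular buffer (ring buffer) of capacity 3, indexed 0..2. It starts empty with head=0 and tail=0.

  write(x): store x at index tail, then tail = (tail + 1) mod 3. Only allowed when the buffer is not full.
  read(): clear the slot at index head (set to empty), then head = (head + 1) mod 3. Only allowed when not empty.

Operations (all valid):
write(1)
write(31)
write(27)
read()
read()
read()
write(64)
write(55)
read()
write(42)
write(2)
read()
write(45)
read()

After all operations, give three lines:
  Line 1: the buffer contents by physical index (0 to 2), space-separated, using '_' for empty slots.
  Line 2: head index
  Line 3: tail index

write(1): buf=[1 _ _], head=0, tail=1, size=1
write(31): buf=[1 31 _], head=0, tail=2, size=2
write(27): buf=[1 31 27], head=0, tail=0, size=3
read(): buf=[_ 31 27], head=1, tail=0, size=2
read(): buf=[_ _ 27], head=2, tail=0, size=1
read(): buf=[_ _ _], head=0, tail=0, size=0
write(64): buf=[64 _ _], head=0, tail=1, size=1
write(55): buf=[64 55 _], head=0, tail=2, size=2
read(): buf=[_ 55 _], head=1, tail=2, size=1
write(42): buf=[_ 55 42], head=1, tail=0, size=2
write(2): buf=[2 55 42], head=1, tail=1, size=3
read(): buf=[2 _ 42], head=2, tail=1, size=2
write(45): buf=[2 45 42], head=2, tail=2, size=3
read(): buf=[2 45 _], head=0, tail=2, size=2

Answer: 2 45 _
0
2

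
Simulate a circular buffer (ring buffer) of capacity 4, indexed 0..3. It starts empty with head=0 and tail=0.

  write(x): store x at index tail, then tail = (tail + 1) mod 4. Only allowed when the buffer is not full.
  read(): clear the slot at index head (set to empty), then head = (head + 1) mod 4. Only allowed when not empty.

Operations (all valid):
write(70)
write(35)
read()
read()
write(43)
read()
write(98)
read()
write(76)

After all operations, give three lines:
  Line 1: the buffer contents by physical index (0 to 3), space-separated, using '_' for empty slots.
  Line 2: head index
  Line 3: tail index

write(70): buf=[70 _ _ _], head=0, tail=1, size=1
write(35): buf=[70 35 _ _], head=0, tail=2, size=2
read(): buf=[_ 35 _ _], head=1, tail=2, size=1
read(): buf=[_ _ _ _], head=2, tail=2, size=0
write(43): buf=[_ _ 43 _], head=2, tail=3, size=1
read(): buf=[_ _ _ _], head=3, tail=3, size=0
write(98): buf=[_ _ _ 98], head=3, tail=0, size=1
read(): buf=[_ _ _ _], head=0, tail=0, size=0
write(76): buf=[76 _ _ _], head=0, tail=1, size=1

Answer: 76 _ _ _
0
1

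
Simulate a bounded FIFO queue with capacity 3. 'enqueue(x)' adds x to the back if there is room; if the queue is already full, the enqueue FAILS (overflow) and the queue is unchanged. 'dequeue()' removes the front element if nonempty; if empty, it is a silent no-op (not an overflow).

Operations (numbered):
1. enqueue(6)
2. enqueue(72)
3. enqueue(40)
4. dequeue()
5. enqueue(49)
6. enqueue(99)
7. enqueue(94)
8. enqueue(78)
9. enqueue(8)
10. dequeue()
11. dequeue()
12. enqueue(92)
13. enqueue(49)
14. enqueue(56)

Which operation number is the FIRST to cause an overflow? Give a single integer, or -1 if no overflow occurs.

Answer: 6

Derivation:
1. enqueue(6): size=1
2. enqueue(72): size=2
3. enqueue(40): size=3
4. dequeue(): size=2
5. enqueue(49): size=3
6. enqueue(99): size=3=cap → OVERFLOW (fail)
7. enqueue(94): size=3=cap → OVERFLOW (fail)
8. enqueue(78): size=3=cap → OVERFLOW (fail)
9. enqueue(8): size=3=cap → OVERFLOW (fail)
10. dequeue(): size=2
11. dequeue(): size=1
12. enqueue(92): size=2
13. enqueue(49): size=3
14. enqueue(56): size=3=cap → OVERFLOW (fail)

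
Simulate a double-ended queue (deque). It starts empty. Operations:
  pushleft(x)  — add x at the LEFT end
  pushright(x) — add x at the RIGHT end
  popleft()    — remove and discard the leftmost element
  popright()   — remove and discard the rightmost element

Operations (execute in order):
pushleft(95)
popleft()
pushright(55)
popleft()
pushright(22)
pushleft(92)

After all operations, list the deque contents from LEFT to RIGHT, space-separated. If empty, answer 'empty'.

Answer: 92 22

Derivation:
pushleft(95): [95]
popleft(): []
pushright(55): [55]
popleft(): []
pushright(22): [22]
pushleft(92): [92, 22]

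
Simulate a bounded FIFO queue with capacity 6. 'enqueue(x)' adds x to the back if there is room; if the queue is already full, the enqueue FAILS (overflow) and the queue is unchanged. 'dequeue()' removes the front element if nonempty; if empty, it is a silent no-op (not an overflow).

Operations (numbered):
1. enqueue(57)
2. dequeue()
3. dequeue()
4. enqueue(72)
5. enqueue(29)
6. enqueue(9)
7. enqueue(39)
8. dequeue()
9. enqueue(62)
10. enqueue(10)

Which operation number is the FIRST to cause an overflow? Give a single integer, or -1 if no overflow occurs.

Answer: -1

Derivation:
1. enqueue(57): size=1
2. dequeue(): size=0
3. dequeue(): empty, no-op, size=0
4. enqueue(72): size=1
5. enqueue(29): size=2
6. enqueue(9): size=3
7. enqueue(39): size=4
8. dequeue(): size=3
9. enqueue(62): size=4
10. enqueue(10): size=5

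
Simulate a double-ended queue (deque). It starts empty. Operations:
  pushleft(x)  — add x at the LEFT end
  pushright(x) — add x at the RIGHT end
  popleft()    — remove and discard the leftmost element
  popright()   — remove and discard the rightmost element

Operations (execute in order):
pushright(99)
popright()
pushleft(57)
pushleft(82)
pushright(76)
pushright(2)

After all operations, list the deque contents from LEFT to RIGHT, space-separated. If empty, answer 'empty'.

Answer: 82 57 76 2

Derivation:
pushright(99): [99]
popright(): []
pushleft(57): [57]
pushleft(82): [82, 57]
pushright(76): [82, 57, 76]
pushright(2): [82, 57, 76, 2]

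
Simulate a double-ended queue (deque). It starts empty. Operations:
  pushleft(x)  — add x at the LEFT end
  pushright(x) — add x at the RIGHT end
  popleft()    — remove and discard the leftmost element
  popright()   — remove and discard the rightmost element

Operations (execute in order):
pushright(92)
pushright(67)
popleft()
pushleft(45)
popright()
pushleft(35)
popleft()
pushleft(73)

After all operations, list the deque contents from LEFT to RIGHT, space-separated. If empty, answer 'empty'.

Answer: 73 45

Derivation:
pushright(92): [92]
pushright(67): [92, 67]
popleft(): [67]
pushleft(45): [45, 67]
popright(): [45]
pushleft(35): [35, 45]
popleft(): [45]
pushleft(73): [73, 45]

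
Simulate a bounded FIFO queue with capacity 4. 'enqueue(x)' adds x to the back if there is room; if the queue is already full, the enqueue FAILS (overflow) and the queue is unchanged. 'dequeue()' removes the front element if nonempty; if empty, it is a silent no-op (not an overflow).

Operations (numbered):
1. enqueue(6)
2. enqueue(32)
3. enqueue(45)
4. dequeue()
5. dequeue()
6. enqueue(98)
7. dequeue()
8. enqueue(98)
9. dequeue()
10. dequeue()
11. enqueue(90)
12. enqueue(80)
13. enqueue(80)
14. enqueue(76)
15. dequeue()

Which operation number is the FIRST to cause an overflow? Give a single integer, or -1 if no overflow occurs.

Answer: -1

Derivation:
1. enqueue(6): size=1
2. enqueue(32): size=2
3. enqueue(45): size=3
4. dequeue(): size=2
5. dequeue(): size=1
6. enqueue(98): size=2
7. dequeue(): size=1
8. enqueue(98): size=2
9. dequeue(): size=1
10. dequeue(): size=0
11. enqueue(90): size=1
12. enqueue(80): size=2
13. enqueue(80): size=3
14. enqueue(76): size=4
15. dequeue(): size=3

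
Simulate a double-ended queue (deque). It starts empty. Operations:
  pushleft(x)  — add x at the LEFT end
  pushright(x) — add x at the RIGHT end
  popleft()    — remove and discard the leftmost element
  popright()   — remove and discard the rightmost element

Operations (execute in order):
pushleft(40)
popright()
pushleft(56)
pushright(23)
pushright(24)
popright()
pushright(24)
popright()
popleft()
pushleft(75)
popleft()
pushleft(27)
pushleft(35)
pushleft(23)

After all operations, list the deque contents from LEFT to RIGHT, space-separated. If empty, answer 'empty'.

Answer: 23 35 27 23

Derivation:
pushleft(40): [40]
popright(): []
pushleft(56): [56]
pushright(23): [56, 23]
pushright(24): [56, 23, 24]
popright(): [56, 23]
pushright(24): [56, 23, 24]
popright(): [56, 23]
popleft(): [23]
pushleft(75): [75, 23]
popleft(): [23]
pushleft(27): [27, 23]
pushleft(35): [35, 27, 23]
pushleft(23): [23, 35, 27, 23]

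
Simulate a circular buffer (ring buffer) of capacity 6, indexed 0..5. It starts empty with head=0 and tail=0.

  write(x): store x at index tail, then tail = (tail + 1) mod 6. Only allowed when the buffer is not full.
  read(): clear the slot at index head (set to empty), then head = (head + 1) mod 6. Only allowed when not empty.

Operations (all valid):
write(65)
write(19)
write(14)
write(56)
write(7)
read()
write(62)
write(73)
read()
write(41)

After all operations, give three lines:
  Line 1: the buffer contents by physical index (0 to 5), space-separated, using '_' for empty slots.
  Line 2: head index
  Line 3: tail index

Answer: 73 41 14 56 7 62
2
2

Derivation:
write(65): buf=[65 _ _ _ _ _], head=0, tail=1, size=1
write(19): buf=[65 19 _ _ _ _], head=0, tail=2, size=2
write(14): buf=[65 19 14 _ _ _], head=0, tail=3, size=3
write(56): buf=[65 19 14 56 _ _], head=0, tail=4, size=4
write(7): buf=[65 19 14 56 7 _], head=0, tail=5, size=5
read(): buf=[_ 19 14 56 7 _], head=1, tail=5, size=4
write(62): buf=[_ 19 14 56 7 62], head=1, tail=0, size=5
write(73): buf=[73 19 14 56 7 62], head=1, tail=1, size=6
read(): buf=[73 _ 14 56 7 62], head=2, tail=1, size=5
write(41): buf=[73 41 14 56 7 62], head=2, tail=2, size=6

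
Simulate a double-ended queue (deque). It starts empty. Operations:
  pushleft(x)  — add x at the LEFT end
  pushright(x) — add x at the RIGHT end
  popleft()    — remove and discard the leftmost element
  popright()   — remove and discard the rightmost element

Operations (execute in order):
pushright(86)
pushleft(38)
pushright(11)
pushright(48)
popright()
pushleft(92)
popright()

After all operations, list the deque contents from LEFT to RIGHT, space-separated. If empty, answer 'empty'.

pushright(86): [86]
pushleft(38): [38, 86]
pushright(11): [38, 86, 11]
pushright(48): [38, 86, 11, 48]
popright(): [38, 86, 11]
pushleft(92): [92, 38, 86, 11]
popright(): [92, 38, 86]

Answer: 92 38 86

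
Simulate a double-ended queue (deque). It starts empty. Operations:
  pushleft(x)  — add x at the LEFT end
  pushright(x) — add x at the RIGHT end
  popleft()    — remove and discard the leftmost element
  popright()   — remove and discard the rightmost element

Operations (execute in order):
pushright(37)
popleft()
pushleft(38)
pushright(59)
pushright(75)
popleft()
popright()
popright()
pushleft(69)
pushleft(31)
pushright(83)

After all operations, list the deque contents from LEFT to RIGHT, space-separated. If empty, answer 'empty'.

Answer: 31 69 83

Derivation:
pushright(37): [37]
popleft(): []
pushleft(38): [38]
pushright(59): [38, 59]
pushright(75): [38, 59, 75]
popleft(): [59, 75]
popright(): [59]
popright(): []
pushleft(69): [69]
pushleft(31): [31, 69]
pushright(83): [31, 69, 83]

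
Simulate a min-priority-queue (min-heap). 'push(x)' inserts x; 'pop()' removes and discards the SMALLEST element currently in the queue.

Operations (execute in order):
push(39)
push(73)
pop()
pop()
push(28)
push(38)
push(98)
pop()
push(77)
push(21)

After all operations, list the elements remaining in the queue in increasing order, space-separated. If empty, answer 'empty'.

Answer: 21 38 77 98

Derivation:
push(39): heap contents = [39]
push(73): heap contents = [39, 73]
pop() → 39: heap contents = [73]
pop() → 73: heap contents = []
push(28): heap contents = [28]
push(38): heap contents = [28, 38]
push(98): heap contents = [28, 38, 98]
pop() → 28: heap contents = [38, 98]
push(77): heap contents = [38, 77, 98]
push(21): heap contents = [21, 38, 77, 98]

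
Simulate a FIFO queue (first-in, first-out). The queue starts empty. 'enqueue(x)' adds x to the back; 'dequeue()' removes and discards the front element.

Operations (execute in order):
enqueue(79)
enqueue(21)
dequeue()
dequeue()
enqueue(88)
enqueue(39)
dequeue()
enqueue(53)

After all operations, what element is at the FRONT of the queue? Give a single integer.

enqueue(79): queue = [79]
enqueue(21): queue = [79, 21]
dequeue(): queue = [21]
dequeue(): queue = []
enqueue(88): queue = [88]
enqueue(39): queue = [88, 39]
dequeue(): queue = [39]
enqueue(53): queue = [39, 53]

Answer: 39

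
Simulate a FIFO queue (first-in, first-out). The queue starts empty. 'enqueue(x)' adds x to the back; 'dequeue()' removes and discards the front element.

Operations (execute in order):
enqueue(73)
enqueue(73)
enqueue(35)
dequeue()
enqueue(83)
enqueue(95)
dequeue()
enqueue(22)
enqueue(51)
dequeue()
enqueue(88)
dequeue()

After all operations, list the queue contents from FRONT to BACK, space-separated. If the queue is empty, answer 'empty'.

Answer: 95 22 51 88

Derivation:
enqueue(73): [73]
enqueue(73): [73, 73]
enqueue(35): [73, 73, 35]
dequeue(): [73, 35]
enqueue(83): [73, 35, 83]
enqueue(95): [73, 35, 83, 95]
dequeue(): [35, 83, 95]
enqueue(22): [35, 83, 95, 22]
enqueue(51): [35, 83, 95, 22, 51]
dequeue(): [83, 95, 22, 51]
enqueue(88): [83, 95, 22, 51, 88]
dequeue(): [95, 22, 51, 88]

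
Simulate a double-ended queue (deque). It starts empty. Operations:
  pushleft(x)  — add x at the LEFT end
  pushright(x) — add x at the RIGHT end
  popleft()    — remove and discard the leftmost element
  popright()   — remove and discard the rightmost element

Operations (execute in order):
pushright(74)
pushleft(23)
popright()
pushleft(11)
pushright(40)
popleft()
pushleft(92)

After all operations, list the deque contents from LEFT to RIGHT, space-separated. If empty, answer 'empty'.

Answer: 92 23 40

Derivation:
pushright(74): [74]
pushleft(23): [23, 74]
popright(): [23]
pushleft(11): [11, 23]
pushright(40): [11, 23, 40]
popleft(): [23, 40]
pushleft(92): [92, 23, 40]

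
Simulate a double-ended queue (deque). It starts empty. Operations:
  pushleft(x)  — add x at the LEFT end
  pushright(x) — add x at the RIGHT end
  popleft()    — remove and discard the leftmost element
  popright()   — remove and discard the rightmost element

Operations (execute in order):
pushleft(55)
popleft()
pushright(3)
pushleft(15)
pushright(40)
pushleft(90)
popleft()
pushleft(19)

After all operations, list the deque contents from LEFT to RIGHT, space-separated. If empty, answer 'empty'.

pushleft(55): [55]
popleft(): []
pushright(3): [3]
pushleft(15): [15, 3]
pushright(40): [15, 3, 40]
pushleft(90): [90, 15, 3, 40]
popleft(): [15, 3, 40]
pushleft(19): [19, 15, 3, 40]

Answer: 19 15 3 40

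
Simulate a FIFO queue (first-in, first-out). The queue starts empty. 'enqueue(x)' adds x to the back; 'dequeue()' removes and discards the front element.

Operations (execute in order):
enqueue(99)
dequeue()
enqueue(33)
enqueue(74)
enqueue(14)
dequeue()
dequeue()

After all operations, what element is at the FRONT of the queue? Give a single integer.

Answer: 14

Derivation:
enqueue(99): queue = [99]
dequeue(): queue = []
enqueue(33): queue = [33]
enqueue(74): queue = [33, 74]
enqueue(14): queue = [33, 74, 14]
dequeue(): queue = [74, 14]
dequeue(): queue = [14]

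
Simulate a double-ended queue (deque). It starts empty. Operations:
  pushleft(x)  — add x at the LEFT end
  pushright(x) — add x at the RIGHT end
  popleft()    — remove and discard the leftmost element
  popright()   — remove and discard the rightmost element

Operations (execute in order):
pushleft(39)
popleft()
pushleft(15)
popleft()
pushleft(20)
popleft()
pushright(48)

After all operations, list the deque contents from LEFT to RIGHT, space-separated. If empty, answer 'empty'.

pushleft(39): [39]
popleft(): []
pushleft(15): [15]
popleft(): []
pushleft(20): [20]
popleft(): []
pushright(48): [48]

Answer: 48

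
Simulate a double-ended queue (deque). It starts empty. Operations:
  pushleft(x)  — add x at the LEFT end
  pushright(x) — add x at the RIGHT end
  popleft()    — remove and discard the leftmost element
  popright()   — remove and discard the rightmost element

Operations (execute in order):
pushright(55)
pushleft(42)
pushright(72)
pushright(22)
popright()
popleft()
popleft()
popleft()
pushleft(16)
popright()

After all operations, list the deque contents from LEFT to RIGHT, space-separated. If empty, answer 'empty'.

Answer: empty

Derivation:
pushright(55): [55]
pushleft(42): [42, 55]
pushright(72): [42, 55, 72]
pushright(22): [42, 55, 72, 22]
popright(): [42, 55, 72]
popleft(): [55, 72]
popleft(): [72]
popleft(): []
pushleft(16): [16]
popright(): []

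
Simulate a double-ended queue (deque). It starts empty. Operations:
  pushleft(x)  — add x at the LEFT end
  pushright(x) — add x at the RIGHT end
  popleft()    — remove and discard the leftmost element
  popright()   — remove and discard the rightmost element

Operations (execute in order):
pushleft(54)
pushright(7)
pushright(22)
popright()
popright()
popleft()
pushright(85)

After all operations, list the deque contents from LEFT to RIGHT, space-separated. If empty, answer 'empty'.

pushleft(54): [54]
pushright(7): [54, 7]
pushright(22): [54, 7, 22]
popright(): [54, 7]
popright(): [54]
popleft(): []
pushright(85): [85]

Answer: 85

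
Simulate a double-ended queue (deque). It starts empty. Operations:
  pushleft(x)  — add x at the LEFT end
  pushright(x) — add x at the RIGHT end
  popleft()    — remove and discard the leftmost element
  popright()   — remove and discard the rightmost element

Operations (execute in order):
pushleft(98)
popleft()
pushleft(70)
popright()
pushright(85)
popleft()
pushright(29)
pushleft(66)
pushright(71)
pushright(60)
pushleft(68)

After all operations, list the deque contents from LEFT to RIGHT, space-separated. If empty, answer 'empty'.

Answer: 68 66 29 71 60

Derivation:
pushleft(98): [98]
popleft(): []
pushleft(70): [70]
popright(): []
pushright(85): [85]
popleft(): []
pushright(29): [29]
pushleft(66): [66, 29]
pushright(71): [66, 29, 71]
pushright(60): [66, 29, 71, 60]
pushleft(68): [68, 66, 29, 71, 60]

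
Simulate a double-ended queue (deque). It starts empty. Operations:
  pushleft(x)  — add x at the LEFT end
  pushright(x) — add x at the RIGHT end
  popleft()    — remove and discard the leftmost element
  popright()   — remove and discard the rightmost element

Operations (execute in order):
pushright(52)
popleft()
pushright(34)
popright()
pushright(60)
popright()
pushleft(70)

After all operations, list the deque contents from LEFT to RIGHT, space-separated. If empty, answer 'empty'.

pushright(52): [52]
popleft(): []
pushright(34): [34]
popright(): []
pushright(60): [60]
popright(): []
pushleft(70): [70]

Answer: 70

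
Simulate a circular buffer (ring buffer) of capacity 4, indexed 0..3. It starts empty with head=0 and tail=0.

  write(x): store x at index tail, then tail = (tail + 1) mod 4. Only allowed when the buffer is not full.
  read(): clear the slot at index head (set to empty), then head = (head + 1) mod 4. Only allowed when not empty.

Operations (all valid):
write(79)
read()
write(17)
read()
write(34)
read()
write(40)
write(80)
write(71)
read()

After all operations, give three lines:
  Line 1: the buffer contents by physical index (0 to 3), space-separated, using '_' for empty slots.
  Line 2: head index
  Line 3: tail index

write(79): buf=[79 _ _ _], head=0, tail=1, size=1
read(): buf=[_ _ _ _], head=1, tail=1, size=0
write(17): buf=[_ 17 _ _], head=1, tail=2, size=1
read(): buf=[_ _ _ _], head=2, tail=2, size=0
write(34): buf=[_ _ 34 _], head=2, tail=3, size=1
read(): buf=[_ _ _ _], head=3, tail=3, size=0
write(40): buf=[_ _ _ 40], head=3, tail=0, size=1
write(80): buf=[80 _ _ 40], head=3, tail=1, size=2
write(71): buf=[80 71 _ 40], head=3, tail=2, size=3
read(): buf=[80 71 _ _], head=0, tail=2, size=2

Answer: 80 71 _ _
0
2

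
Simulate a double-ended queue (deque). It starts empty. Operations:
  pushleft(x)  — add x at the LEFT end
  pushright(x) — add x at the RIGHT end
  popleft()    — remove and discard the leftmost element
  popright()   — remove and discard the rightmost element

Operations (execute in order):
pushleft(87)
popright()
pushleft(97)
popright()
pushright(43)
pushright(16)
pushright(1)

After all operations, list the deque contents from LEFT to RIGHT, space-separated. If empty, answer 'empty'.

Answer: 43 16 1

Derivation:
pushleft(87): [87]
popright(): []
pushleft(97): [97]
popright(): []
pushright(43): [43]
pushright(16): [43, 16]
pushright(1): [43, 16, 1]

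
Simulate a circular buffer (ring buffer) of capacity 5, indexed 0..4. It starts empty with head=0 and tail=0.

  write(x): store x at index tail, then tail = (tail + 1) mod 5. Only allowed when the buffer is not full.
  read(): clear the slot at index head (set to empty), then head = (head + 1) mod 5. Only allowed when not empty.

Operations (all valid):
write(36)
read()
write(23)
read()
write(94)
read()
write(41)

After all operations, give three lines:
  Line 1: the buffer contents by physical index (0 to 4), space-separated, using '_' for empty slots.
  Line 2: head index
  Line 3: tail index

Answer: _ _ _ 41 _
3
4

Derivation:
write(36): buf=[36 _ _ _ _], head=0, tail=1, size=1
read(): buf=[_ _ _ _ _], head=1, tail=1, size=0
write(23): buf=[_ 23 _ _ _], head=1, tail=2, size=1
read(): buf=[_ _ _ _ _], head=2, tail=2, size=0
write(94): buf=[_ _ 94 _ _], head=2, tail=3, size=1
read(): buf=[_ _ _ _ _], head=3, tail=3, size=0
write(41): buf=[_ _ _ 41 _], head=3, tail=4, size=1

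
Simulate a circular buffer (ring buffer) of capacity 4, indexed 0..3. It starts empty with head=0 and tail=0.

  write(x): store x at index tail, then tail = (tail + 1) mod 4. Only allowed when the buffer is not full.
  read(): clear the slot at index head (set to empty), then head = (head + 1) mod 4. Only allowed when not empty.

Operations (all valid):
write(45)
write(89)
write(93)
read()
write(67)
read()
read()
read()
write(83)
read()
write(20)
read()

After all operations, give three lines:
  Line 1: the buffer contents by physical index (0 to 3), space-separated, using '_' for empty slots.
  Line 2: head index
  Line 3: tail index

Answer: _ _ _ _
2
2

Derivation:
write(45): buf=[45 _ _ _], head=0, tail=1, size=1
write(89): buf=[45 89 _ _], head=0, tail=2, size=2
write(93): buf=[45 89 93 _], head=0, tail=3, size=3
read(): buf=[_ 89 93 _], head=1, tail=3, size=2
write(67): buf=[_ 89 93 67], head=1, tail=0, size=3
read(): buf=[_ _ 93 67], head=2, tail=0, size=2
read(): buf=[_ _ _ 67], head=3, tail=0, size=1
read(): buf=[_ _ _ _], head=0, tail=0, size=0
write(83): buf=[83 _ _ _], head=0, tail=1, size=1
read(): buf=[_ _ _ _], head=1, tail=1, size=0
write(20): buf=[_ 20 _ _], head=1, tail=2, size=1
read(): buf=[_ _ _ _], head=2, tail=2, size=0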